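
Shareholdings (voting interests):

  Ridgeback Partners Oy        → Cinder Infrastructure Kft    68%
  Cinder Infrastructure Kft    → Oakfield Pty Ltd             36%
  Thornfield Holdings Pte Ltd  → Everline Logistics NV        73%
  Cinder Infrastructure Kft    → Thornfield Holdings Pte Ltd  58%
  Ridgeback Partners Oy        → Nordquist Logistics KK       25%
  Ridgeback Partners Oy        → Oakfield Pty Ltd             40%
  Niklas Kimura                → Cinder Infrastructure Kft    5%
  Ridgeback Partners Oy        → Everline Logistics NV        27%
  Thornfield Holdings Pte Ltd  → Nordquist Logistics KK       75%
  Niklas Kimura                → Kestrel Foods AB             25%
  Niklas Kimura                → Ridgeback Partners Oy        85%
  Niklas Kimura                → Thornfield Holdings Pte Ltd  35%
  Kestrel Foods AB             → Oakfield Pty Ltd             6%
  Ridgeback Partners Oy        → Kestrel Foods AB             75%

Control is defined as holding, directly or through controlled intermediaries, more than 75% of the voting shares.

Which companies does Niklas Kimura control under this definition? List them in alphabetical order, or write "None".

Niklas holds 85% of Ridgeback, so Niklas controls Ridgeback.
Ridgeback and Niklas together hold 75% + 25% = 100% of Kestrel, so Niklas controls Kestrel.
No other company's threshold is met.

Kestrel Foods AB, Ridgeback Partners Oy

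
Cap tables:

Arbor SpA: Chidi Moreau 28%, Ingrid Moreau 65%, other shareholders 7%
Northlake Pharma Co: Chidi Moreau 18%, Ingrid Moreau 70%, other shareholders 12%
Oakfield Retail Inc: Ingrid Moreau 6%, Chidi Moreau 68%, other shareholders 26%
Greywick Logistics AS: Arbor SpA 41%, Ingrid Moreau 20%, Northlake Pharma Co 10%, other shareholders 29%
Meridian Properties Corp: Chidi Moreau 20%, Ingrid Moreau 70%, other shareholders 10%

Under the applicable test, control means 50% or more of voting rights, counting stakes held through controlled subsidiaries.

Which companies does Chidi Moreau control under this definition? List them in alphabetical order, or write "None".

Oakfield Retail Inc

Chidi holds 68% of Oakfield, so Chidi controls Oakfield.
No other company's threshold is met.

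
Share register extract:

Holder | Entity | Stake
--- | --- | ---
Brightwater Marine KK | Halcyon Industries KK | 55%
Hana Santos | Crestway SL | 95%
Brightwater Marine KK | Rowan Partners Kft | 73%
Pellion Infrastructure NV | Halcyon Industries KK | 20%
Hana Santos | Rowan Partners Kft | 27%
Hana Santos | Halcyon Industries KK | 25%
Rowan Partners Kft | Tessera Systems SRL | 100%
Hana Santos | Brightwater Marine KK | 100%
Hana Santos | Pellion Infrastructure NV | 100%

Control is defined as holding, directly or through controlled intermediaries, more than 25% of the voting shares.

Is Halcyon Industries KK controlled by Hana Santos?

Yes

Hana holds 100% of Brightwater, so Hana controls Brightwater.
Hana holds 100% of Pellion, so Hana controls Pellion.
Hana and Pellion and Brightwater together hold 25% + 20% + 55% = 100% of Halcyon, so Hana controls Halcyon.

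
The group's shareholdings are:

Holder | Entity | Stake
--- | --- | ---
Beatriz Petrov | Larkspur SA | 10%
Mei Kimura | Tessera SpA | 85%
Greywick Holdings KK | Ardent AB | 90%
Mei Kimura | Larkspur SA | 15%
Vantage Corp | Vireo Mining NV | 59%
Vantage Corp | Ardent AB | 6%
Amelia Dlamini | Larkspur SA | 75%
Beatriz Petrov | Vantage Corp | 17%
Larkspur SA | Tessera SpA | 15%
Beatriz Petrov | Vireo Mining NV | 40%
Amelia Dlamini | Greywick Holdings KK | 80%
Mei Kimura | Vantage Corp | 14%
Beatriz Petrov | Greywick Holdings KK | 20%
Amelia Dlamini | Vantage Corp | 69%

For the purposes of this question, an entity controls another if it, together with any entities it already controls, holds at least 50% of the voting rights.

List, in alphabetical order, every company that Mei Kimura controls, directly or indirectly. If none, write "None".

Tessera SpA

Mei holds 85% of Tessera, so Mei controls Tessera.
No other company's threshold is met.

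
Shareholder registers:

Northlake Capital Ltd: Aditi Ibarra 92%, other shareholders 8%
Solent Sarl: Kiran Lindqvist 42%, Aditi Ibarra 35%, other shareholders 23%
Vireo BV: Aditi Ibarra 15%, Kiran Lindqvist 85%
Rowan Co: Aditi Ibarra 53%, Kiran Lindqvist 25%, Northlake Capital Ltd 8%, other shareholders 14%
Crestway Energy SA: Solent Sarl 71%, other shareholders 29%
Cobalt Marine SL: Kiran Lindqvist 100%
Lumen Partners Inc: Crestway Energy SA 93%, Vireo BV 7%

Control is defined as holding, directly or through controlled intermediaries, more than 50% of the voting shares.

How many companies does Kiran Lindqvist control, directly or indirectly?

Kiran holds 85% of Vireo, so Kiran controls Vireo.
Kiran holds 100% of Cobalt, so Kiran controls Cobalt.
No other company's threshold is met.
Kiran controls 2 companies.

2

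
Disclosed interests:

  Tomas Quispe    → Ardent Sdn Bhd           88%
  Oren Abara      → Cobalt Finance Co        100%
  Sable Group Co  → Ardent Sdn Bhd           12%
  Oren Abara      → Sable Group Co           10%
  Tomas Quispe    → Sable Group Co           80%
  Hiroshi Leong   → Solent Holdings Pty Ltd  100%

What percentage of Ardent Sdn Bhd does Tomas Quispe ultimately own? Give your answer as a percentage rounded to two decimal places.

97.60%

Tomas reaches Ardent along 2 paths.
Direct stake: 88% = 88%.
Via Sable: 80% × 12% = 9.6%.
Total: 88% + 9.6% = 97.6%.
Rounded: 97.60%.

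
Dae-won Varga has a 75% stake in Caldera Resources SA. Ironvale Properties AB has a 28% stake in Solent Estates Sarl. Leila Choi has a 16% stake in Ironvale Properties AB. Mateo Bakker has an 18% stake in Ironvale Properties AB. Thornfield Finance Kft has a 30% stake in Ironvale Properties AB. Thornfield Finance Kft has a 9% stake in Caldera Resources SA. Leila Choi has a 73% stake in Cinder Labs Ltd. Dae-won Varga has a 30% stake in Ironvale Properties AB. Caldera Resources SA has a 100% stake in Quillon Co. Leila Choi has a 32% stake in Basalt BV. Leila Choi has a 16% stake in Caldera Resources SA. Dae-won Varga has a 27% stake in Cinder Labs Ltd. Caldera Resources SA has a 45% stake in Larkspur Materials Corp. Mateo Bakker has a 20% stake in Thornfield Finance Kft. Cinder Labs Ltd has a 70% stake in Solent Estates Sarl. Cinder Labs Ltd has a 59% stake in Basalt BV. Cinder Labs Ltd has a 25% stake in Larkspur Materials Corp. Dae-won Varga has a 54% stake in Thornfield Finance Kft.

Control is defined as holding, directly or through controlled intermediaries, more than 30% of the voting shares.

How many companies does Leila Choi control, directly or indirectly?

3

Leila holds 73% of Cinder, so Leila controls Cinder.
Leila and Cinder together hold 32% + 59% = 91% of Basalt, so Leila controls Basalt.
Cinder holds 70% of Solent, so Leila controls Solent.
No other company's threshold is met.
Leila controls 3 companies.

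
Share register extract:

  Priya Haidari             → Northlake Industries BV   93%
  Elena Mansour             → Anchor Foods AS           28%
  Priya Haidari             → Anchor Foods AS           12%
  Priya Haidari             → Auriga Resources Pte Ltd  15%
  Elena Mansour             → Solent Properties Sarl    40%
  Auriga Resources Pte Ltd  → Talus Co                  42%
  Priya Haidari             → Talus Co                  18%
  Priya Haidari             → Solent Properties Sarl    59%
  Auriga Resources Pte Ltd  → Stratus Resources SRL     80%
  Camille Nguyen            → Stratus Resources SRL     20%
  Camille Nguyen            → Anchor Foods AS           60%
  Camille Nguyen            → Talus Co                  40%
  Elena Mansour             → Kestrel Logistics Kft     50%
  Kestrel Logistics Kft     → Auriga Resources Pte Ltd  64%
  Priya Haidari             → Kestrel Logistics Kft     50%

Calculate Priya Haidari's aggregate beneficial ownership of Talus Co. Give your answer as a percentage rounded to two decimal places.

Priya reaches Talus along 3 paths.
Via Kestrel → Auriga: 50% × 64% × 42% = 13.44%.
Via Auriga: 15% × 42% = 6.3%.
Direct stake: 18% = 18%.
Total: 13.44% + 6.3% + 18% = 37.74%.

37.74%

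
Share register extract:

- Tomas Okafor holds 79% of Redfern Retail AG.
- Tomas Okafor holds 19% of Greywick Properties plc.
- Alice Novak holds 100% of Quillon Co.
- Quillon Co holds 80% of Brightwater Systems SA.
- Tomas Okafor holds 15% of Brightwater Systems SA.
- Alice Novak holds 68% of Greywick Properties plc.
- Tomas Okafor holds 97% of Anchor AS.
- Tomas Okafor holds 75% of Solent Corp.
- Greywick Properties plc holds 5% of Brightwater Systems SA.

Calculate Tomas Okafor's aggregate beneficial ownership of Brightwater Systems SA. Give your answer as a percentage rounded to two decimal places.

15.95%

Tomas reaches Brightwater along 2 paths.
Via Greywick: 19% × 5% = 0.95%.
Direct stake: 15% = 15%.
Total: 0.95% + 15% = 15.95%.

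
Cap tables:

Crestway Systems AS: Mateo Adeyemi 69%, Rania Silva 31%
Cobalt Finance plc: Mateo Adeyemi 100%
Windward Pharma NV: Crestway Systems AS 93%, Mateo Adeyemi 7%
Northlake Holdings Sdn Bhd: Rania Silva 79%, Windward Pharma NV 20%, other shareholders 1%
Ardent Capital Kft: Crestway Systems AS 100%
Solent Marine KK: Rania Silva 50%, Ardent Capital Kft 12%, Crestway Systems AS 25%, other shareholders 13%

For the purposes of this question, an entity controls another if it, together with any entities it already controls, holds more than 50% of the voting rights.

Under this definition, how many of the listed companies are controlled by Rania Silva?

Rania holds 79% of Northlake, so Rania controls Northlake.
No other company's threshold is met.
Rania controls 1 company.

1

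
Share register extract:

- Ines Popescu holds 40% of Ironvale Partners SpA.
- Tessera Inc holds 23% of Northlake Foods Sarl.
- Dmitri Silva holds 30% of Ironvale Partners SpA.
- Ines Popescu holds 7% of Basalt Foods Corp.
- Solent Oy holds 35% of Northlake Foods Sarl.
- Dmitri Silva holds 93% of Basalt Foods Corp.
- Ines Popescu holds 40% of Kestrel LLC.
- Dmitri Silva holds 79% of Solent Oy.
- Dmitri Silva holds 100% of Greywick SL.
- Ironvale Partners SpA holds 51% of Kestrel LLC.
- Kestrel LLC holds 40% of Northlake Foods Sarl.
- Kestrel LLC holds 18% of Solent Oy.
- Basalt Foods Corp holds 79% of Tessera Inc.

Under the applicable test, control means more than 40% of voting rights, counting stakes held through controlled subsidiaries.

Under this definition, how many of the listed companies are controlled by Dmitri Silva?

Dmitri holds 93% of Basalt, so Dmitri controls Basalt.
Basalt holds 79% of Tessera, so Dmitri controls Tessera.
Dmitri holds 79% of Solent, so Dmitri controls Solent.
Dmitri holds 100% of Greywick, so Dmitri controls Greywick.
Solent and Tessera together hold 35% + 23% = 58% of Northlake, so Dmitri controls Northlake.
No other company's threshold is met.
Dmitri controls 5 companies.

5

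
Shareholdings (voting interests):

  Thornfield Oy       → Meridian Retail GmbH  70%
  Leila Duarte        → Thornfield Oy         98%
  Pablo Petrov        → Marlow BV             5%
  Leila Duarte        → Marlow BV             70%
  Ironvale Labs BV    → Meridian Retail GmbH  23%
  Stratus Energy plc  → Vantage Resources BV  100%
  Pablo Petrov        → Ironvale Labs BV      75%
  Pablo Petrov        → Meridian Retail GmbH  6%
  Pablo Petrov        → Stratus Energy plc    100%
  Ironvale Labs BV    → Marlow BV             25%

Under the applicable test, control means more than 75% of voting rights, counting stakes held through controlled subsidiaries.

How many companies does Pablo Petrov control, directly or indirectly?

Pablo holds 100% of Stratus, so Pablo controls Stratus.
Stratus holds 100% of Vantage, so Pablo controls Vantage.
No other company's threshold is met.
Pablo controls 2 companies.

2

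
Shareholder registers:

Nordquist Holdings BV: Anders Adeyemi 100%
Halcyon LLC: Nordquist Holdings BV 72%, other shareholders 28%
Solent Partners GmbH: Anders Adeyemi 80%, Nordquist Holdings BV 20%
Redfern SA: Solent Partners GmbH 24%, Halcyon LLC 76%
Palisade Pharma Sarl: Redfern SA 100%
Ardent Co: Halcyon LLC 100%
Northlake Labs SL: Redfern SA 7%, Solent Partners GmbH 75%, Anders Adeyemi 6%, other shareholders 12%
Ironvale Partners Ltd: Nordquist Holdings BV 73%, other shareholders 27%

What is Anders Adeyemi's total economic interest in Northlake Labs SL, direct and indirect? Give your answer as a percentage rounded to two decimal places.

Anders reaches Northlake along 6 paths.
Via Solent → Redfern: 80% × 24% × 7% = 1.344%.
Via Nordquist → Solent → Redfern: 100% × 20% × 24% × 7% = 0.336%.
Via Nordquist → Halcyon → Redfern: 100% × 72% × 76% × 7% = 3.8304%.
Via Solent: 80% × 75% = 60%.
Via Nordquist → Solent: 100% × 20% × 75% = 15%.
Direct stake: 6% = 6%.
Total: 1.344% + 0.336% + 3.8304% + 60% + 15% + 6% = 86.5104%.
Rounded: 86.51%.

86.51%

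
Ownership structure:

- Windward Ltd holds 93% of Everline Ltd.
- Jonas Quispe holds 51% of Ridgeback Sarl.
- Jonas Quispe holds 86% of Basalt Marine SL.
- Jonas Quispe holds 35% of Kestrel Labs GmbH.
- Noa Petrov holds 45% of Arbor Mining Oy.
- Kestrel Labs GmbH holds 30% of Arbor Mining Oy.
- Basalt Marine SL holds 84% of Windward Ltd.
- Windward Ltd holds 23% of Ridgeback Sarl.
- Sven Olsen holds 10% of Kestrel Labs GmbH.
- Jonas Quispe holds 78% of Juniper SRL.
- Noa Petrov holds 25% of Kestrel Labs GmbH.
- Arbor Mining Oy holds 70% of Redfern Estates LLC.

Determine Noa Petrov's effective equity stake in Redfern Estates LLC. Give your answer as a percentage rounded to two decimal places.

36.75%

Noa reaches Redfern along 2 paths.
Via Arbor: 45% × 70% = 31.5%.
Via Kestrel → Arbor: 25% × 30% × 70% = 5.25%.
Total: 31.5% + 5.25% = 36.75%.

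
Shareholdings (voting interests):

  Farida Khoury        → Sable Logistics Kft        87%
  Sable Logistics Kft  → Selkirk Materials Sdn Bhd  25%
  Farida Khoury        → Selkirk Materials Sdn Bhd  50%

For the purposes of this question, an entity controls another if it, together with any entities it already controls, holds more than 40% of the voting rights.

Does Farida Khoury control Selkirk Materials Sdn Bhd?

Farida holds 87% of Sable, so Farida controls Sable.
Farida and Sable together hold 50% + 25% = 75% of Selkirk, so Farida controls Selkirk.

Yes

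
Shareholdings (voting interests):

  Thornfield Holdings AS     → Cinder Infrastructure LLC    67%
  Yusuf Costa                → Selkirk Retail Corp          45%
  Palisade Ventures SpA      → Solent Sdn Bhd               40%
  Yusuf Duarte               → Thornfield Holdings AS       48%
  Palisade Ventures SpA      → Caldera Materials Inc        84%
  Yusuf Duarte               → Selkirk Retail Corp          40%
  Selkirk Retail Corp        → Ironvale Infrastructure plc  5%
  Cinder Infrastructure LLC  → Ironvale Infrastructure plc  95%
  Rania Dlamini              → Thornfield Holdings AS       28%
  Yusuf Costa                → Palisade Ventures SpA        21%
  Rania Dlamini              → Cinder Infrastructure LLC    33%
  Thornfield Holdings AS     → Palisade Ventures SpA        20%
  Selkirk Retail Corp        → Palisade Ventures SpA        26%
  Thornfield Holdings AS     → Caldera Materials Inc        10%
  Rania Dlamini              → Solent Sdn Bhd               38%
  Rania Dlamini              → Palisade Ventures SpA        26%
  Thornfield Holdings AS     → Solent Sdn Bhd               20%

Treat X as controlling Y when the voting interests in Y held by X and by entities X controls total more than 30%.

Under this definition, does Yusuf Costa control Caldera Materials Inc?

Yusuf Costa holds 45% of Selkirk, so Yusuf Costa controls Selkirk.
Selkirk and Yusuf Costa together hold 26% + 21% = 47% of Palisade, so Yusuf Costa controls Palisade.
Palisade holds 84% of Caldera, so Yusuf Costa controls Caldera.

Yes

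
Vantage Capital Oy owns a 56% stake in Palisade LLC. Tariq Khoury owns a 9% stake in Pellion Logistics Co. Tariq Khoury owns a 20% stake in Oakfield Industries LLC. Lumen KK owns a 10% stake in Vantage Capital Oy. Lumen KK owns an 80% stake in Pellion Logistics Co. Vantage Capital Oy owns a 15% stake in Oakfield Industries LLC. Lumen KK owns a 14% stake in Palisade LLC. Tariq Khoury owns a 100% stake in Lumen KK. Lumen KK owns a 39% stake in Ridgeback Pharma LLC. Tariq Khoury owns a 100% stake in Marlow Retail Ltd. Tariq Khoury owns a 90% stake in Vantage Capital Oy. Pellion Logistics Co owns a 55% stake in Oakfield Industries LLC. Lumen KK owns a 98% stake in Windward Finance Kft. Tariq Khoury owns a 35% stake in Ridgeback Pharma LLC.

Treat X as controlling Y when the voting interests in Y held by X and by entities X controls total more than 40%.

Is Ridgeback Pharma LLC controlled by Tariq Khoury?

Tariq holds 100% of Lumen, so Tariq controls Lumen.
Lumen and Tariq together hold 39% + 35% = 74% of Ridgeback, so Tariq controls Ridgeback.

Yes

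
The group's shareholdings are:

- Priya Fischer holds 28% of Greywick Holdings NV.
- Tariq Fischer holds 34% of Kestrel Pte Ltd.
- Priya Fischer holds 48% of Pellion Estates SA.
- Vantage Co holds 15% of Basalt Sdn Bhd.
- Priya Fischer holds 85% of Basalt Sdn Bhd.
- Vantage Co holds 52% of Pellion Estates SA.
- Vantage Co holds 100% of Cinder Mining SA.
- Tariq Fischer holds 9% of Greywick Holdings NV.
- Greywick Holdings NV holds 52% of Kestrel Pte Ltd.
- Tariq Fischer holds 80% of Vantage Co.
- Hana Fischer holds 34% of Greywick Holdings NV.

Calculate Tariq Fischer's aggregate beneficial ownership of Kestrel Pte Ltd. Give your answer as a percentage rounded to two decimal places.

38.68%

Tariq reaches Kestrel along 2 paths.
Direct stake: 34% = 34%.
Via Greywick: 9% × 52% = 4.68%.
Total: 34% + 4.68% = 38.68%.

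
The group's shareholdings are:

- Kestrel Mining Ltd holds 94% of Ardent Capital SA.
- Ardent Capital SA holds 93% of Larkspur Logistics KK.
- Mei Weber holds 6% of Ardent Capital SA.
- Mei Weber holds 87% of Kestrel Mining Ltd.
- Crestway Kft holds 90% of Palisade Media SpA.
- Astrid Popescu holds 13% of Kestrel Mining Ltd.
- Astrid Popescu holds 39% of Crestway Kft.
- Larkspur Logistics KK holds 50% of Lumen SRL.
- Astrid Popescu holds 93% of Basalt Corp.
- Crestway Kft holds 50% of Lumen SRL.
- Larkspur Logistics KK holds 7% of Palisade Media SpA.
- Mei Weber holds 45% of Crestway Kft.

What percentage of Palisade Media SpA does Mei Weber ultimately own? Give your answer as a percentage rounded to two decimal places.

Mei reaches Palisade along 3 paths.
Via Crestway: 45% × 90% = 40.5%.
Via Ardent → Larkspur: 6% × 93% × 7% = 0.3906%.
Via Kestrel → Ardent → Larkspur: 87% × 94% × 93% × 7% = 5.323878%.
Total: 40.5% + 0.3906% + 5.323878% = 46.214478%.
Rounded: 46.21%.

46.21%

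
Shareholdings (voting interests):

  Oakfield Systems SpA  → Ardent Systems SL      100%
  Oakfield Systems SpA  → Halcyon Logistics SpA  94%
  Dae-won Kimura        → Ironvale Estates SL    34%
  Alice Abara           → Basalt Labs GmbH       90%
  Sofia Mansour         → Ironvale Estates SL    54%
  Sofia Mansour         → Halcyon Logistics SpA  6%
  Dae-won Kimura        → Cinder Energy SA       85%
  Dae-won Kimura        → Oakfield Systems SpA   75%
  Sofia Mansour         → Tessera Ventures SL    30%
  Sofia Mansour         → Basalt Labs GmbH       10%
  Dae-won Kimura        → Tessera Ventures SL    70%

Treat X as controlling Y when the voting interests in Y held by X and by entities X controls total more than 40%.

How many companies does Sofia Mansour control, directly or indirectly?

Sofia holds 54% of Ironvale, so Sofia controls Ironvale.
No other company's threshold is met.
Sofia controls 1 company.

1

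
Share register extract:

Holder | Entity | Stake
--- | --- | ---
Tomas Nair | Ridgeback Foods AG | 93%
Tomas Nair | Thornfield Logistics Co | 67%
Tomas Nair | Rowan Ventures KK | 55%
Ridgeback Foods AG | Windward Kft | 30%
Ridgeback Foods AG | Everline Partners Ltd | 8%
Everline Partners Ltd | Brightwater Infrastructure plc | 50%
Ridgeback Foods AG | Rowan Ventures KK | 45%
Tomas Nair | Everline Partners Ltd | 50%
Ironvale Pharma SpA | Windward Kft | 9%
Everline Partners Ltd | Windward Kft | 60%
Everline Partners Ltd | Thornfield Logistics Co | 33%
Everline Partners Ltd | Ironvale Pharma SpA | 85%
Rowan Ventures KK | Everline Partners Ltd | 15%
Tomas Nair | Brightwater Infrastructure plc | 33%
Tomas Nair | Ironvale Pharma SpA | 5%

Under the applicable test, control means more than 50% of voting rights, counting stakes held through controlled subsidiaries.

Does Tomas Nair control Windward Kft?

Yes

Tomas holds 93% of Ridgeback, so Tomas controls Ridgeback.
Tomas and Ridgeback together hold 55% + 45% = 100% of Rowan, so Tomas controls Rowan.
Tomas and Rowan and Ridgeback together hold 50% + 15% + 8% = 73% of Everline, so Tomas controls Everline.
Everline and Tomas together hold 85% + 5% = 90% of Ironvale, so Tomas controls Ironvale.
Everline and Ridgeback and Ironvale together hold 60% + 30% + 9% = 99% of Windward, so Tomas controls Windward.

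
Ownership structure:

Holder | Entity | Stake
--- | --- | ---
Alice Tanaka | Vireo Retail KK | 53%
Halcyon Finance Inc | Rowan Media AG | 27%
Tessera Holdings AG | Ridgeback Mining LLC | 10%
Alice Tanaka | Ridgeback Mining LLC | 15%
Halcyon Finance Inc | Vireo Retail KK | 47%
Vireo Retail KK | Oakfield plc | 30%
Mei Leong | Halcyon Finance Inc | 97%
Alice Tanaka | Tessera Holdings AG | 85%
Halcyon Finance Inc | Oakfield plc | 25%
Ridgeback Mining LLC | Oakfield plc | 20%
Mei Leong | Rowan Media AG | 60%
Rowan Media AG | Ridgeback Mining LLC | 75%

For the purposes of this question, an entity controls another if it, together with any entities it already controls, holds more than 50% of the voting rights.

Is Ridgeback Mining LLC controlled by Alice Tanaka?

Alice holds 53% of Vireo, so Alice controls Vireo.
Alice holds 85% of Tessera, so Alice controls Tessera.
In Ridgeback, Alice's side holds only 15% + 10% = 25%, not > 50%.
So Alice does not control Ridgeback.

No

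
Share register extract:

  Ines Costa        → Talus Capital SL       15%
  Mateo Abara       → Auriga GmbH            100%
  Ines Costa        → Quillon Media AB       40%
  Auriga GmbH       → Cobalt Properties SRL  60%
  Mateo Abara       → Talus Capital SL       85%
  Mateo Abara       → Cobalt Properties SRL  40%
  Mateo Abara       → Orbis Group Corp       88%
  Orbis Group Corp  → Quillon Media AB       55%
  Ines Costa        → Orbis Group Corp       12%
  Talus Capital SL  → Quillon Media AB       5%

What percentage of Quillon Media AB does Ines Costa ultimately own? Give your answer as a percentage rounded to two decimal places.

47.35%

Ines reaches Quillon along 3 paths.
Via Orbis: 12% × 55% = 6.6%.
Direct stake: 40% = 40%.
Via Talus: 15% × 5% = 0.75%.
Total: 6.6% + 40% + 0.75% = 47.35%.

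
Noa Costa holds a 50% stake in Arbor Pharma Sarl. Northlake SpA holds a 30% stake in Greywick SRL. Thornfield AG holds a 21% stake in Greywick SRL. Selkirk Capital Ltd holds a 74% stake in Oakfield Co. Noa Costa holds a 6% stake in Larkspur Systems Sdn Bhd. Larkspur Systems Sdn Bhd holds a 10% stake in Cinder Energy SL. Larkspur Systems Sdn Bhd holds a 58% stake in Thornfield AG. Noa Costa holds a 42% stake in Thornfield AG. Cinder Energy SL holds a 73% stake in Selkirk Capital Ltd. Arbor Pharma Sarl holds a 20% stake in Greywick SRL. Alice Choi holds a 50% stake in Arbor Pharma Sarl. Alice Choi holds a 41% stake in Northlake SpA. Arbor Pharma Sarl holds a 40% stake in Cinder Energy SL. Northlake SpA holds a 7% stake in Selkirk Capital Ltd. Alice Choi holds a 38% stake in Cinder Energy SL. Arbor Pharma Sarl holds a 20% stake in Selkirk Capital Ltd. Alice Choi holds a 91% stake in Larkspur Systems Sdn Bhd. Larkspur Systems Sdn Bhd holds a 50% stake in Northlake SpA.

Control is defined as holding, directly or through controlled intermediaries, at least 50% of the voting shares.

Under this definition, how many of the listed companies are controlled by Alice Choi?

8

Alice holds 91% of Larkspur, so Alice controls Larkspur.
Alice holds 50% of Arbor, so Alice controls Arbor.
Larkspur holds 58% of Thornfield, so Alice controls Thornfield.
Larkspur and Alice together hold 50% + 41% = 91% of Northlake, so Alice controls Northlake.
Larkspur and Alice and Arbor together hold 10% + 38% + 40% = 88% of Cinder, so Alice controls Cinder.
Northlake and Thornfield and Arbor together hold 30% + 21% + 20% = 71% of Greywick, so Alice controls Greywick.
Northlake and Arbor and Cinder together hold 7% + 20% + 73% = 100% of Selkirk, so Alice controls Selkirk.
Selkirk holds 74% of Oakfield, so Alice controls Oakfield.
Alice controls 8 companies.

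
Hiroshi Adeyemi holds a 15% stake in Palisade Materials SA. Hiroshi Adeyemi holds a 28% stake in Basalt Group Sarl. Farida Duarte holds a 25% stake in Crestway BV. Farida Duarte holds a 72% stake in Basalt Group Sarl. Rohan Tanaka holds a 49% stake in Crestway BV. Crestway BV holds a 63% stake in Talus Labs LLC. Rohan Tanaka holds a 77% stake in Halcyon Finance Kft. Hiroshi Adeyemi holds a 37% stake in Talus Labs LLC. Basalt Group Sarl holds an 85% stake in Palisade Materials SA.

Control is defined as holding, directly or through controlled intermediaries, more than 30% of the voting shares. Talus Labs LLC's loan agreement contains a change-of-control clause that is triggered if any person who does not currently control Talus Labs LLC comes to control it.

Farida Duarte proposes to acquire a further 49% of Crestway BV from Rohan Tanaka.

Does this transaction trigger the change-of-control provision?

Yes

The purchase adds only to Farida's holdings (Rohan's stake shrinks), so Farida is the only person who could newly come to control Talus.
Farida holds 72% of Basalt, so Farida controls Basalt.
Basalt holds 85% of Palisade, so Farida controls Palisade.
Neither Farida nor any entity Farida controls holds any voting interest in Talus.
So before the transaction, Farida does not control Talus.
After the purchase, Farida's direct stake in Crestway rises to 25% + 49% = 74%, and Rohan's stake falls to 0%.
Farida holds 74% of Crestway, so Farida controls Crestway.
Crestway holds 63% of Talus, so Farida controls Talus.
Farida did not control Talus before and does after, so the clause is triggered.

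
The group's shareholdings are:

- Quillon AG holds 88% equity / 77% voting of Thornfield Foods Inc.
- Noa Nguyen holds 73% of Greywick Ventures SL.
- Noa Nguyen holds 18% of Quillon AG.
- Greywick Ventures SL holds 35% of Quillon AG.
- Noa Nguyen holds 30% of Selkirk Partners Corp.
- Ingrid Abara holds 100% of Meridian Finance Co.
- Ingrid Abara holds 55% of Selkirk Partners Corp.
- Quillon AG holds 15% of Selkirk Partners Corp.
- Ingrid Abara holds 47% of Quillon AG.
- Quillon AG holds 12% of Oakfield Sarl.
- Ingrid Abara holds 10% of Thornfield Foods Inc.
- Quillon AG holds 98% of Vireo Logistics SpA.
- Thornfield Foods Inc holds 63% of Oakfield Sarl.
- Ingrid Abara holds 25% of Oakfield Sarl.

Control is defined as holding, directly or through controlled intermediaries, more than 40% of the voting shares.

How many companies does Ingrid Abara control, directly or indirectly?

Ingrid holds 47% of Quillon, so Ingrid controls Quillon.
Ingrid holds 100% of Meridian, so Ingrid controls Meridian.
Quillon and Ingrid together hold 77% + 10% = 87% of Thornfield, so Ingrid controls Thornfield.
Ingrid and Quillon together hold 55% + 15% = 70% of Selkirk, so Ingrid controls Selkirk.
Ingrid and Thornfield and Quillon together hold 25% + 63% + 12% = 100% of Oakfield, so Ingrid controls Oakfield.
Quillon holds 98% of Vireo, so Ingrid controls Vireo.
No other company's threshold is met.
Ingrid controls 6 companies.

6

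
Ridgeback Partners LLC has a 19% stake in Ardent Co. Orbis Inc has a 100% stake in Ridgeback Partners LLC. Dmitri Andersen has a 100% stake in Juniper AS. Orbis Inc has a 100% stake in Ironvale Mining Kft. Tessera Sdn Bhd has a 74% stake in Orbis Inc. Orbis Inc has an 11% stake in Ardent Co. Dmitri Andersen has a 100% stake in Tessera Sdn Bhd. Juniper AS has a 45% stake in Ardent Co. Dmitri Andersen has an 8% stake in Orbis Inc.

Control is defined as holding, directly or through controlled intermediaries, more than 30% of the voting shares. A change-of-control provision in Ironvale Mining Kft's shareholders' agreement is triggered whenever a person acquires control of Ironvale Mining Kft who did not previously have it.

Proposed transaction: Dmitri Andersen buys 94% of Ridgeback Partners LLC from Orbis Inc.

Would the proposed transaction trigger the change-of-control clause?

No

The purchase adds only to Dmitri's holdings (Orbis's stake shrinks), so Dmitri is the only person who could newly come to control Ironvale.
Dmitri holds 100% of Tessera, so Dmitri controls Tessera.
Tessera and Dmitri together hold 74% + 8% = 82% of Orbis, so Dmitri controls Orbis.
Orbis holds 100% of Ironvale, so Dmitri controls Ironvale.
So Dmitri already controls Ironvale before the transaction.
After the purchase, Dmitri holds 94% of Ridgeback directly, and Orbis's stake falls to 6%.
Dmitri controlled Ironvale already, so this is not a new person acquiring control; every other person's position is unchanged or reduced.
No new person acquires control, so the clause is not triggered.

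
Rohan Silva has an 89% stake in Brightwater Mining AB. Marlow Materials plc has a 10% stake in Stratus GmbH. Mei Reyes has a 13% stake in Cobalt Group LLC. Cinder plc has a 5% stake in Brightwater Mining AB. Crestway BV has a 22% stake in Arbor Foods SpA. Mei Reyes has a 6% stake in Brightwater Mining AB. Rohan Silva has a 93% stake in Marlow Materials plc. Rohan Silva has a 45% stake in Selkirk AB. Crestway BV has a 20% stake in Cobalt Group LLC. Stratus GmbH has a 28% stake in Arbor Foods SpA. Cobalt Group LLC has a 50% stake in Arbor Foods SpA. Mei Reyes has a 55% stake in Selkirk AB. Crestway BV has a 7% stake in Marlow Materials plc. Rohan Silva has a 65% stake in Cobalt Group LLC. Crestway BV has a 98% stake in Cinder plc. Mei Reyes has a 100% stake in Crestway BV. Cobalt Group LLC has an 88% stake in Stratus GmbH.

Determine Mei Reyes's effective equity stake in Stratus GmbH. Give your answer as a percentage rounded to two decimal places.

Mei reaches Stratus along 3 paths.
Via Crestway → Cobalt: 100% × 20% × 88% = 17.6%.
Via Cobalt: 13% × 88% = 11.44%.
Via Crestway → Marlow: 100% × 7% × 10% = 0.7%.
Total: 17.6% + 11.44% + 0.7% = 29.74%.

29.74%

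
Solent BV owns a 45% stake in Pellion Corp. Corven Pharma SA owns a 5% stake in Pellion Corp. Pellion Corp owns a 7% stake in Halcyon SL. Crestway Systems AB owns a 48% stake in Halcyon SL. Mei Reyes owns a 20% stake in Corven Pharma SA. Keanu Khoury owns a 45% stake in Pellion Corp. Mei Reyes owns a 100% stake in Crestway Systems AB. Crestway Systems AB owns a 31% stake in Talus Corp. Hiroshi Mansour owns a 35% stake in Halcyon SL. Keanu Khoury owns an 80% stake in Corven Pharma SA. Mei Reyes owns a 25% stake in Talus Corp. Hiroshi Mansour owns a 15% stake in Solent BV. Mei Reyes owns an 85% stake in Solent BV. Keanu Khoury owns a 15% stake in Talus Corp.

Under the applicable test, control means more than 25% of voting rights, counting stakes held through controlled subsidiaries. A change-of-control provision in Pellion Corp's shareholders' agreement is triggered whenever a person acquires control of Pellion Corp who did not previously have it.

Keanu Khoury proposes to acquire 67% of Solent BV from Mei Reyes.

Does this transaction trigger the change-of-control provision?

No

The purchase adds only to Keanu's holdings (Mei's stake shrinks), so Keanu is the only person who could newly come to control Pellion.
Keanu holds 80% of Corven, so Keanu controls Corven.
Keanu and Corven together hold 45% + 5% = 50% of Pellion, so Keanu controls Pellion.
So Keanu already controls Pellion before the transaction.
After the purchase, Keanu holds 67% of Solent directly, and Mei's stake falls to 18%.
Keanu controlled Pellion already, so this is not a new person acquiring control; every other person's position is unchanged or reduced.
No new person acquires control, so the clause is not triggered.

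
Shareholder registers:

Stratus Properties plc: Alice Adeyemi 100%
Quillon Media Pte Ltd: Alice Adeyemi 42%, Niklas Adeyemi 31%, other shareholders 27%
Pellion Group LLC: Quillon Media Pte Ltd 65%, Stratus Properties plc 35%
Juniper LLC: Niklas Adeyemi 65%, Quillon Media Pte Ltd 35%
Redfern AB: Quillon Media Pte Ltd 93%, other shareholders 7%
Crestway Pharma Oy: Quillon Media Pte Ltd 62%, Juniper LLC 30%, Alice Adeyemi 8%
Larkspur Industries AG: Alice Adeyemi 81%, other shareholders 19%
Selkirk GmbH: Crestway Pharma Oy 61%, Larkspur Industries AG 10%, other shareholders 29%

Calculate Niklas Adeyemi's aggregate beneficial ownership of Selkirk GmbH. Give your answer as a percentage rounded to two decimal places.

Niklas reaches Selkirk along 3 paths.
Via Quillon → Crestway: 31% × 62% × 61% = 11.7242%.
Via Juniper → Crestway: 65% × 30% × 61% = 11.895%.
Via Quillon → Juniper → Crestway: 31% × 35% × 30% × 61% = 1.98555%.
Total: 11.7242% + 11.895% + 1.98555% = 25.60475%.
Rounded: 25.60%.

25.60%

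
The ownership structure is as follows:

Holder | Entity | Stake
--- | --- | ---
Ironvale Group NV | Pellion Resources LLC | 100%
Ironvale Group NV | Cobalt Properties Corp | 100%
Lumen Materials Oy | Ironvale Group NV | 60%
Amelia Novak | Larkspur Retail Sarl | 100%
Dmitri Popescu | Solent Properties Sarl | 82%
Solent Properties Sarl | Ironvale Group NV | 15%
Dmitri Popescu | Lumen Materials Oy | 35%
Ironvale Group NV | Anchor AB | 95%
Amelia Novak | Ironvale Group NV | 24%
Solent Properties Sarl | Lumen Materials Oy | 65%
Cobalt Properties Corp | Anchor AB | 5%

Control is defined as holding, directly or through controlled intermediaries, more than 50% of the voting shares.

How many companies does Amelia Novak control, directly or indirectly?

Amelia holds 100% of Larkspur, so Amelia controls Larkspur.
No other company's threshold is met.
Amelia controls 1 company.

1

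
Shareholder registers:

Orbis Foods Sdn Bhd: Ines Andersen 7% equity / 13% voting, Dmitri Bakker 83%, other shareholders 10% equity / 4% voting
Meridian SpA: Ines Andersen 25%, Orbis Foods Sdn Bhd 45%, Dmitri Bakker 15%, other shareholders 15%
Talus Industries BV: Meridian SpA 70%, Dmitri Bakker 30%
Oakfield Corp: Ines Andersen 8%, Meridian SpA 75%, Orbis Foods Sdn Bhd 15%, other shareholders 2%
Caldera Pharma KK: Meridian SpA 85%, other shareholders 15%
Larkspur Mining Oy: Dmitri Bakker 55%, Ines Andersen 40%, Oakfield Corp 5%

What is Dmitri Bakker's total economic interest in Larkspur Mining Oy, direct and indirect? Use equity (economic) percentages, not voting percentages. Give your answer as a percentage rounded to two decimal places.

Dmitri reaches Larkspur along 4 paths.
Direct stake: 55% = 55%.
Via Orbis → Meridian → Oakfield: 83% × 45% × 75% × 5% = 1.400625%.
Via Meridian → Oakfield: 15% × 75% × 5% = 0.5625%.
Via Orbis → Oakfield: 83% × 15% × 5% = 0.6225%.
Total: 55% + 1.400625% + 0.5625% + 0.6225% = 57.585625%.
Rounded: 57.59%.

57.59%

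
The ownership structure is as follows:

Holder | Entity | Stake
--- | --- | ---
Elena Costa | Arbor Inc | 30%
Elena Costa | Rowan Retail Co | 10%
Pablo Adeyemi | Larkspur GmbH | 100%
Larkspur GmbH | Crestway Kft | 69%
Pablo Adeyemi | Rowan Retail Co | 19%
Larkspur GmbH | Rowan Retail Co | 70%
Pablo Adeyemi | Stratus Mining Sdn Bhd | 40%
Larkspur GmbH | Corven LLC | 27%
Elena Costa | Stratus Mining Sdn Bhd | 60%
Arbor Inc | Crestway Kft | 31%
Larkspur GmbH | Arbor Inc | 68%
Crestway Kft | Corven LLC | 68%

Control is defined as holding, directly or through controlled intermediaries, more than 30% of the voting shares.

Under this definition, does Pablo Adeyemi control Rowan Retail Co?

Pablo holds 100% of Larkspur, so Pablo controls Larkspur.
Pablo and Larkspur together hold 19% + 70% = 89% of Rowan, so Pablo controls Rowan.

Yes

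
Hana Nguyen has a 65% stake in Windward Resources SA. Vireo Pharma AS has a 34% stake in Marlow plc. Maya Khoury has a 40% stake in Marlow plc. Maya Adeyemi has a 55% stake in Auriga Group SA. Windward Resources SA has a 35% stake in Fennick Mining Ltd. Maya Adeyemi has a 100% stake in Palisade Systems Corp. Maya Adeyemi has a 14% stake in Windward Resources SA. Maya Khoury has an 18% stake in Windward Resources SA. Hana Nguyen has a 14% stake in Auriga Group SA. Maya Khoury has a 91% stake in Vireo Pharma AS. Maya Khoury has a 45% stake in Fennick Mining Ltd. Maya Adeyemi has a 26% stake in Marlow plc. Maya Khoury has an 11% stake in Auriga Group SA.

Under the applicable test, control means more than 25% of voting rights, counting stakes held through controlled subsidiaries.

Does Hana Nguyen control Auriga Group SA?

Hana holds 65% of Windward, so Hana controls Windward.
Windward holds 35% of Fennick, so Hana controls Fennick.
In Auriga, Hana's side holds only 14%, not > 25%.
So Hana does not control Auriga.

No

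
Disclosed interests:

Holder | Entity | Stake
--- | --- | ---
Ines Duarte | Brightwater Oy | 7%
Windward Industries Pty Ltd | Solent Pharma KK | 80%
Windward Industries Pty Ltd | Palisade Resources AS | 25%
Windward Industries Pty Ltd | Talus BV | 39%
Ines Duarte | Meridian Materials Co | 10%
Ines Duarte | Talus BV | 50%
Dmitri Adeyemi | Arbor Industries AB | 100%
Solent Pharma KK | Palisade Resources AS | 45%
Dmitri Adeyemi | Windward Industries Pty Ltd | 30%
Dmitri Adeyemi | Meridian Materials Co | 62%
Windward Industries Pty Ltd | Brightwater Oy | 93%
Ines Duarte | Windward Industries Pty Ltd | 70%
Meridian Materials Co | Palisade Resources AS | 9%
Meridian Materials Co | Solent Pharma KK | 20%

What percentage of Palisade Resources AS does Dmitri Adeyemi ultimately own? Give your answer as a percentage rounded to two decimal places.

Dmitri reaches Palisade along 4 paths.
Via Windward → Solent: 30% × 80% × 45% = 10.8%.
Via Meridian → Solent: 62% × 20% × 45% = 5.58%.
Via Windward: 30% × 25% = 7.5%.
Via Meridian: 62% × 9% = 5.58%.
Total: 10.8% + 5.58% + 7.5% + 5.58% = 29.46%.

29.46%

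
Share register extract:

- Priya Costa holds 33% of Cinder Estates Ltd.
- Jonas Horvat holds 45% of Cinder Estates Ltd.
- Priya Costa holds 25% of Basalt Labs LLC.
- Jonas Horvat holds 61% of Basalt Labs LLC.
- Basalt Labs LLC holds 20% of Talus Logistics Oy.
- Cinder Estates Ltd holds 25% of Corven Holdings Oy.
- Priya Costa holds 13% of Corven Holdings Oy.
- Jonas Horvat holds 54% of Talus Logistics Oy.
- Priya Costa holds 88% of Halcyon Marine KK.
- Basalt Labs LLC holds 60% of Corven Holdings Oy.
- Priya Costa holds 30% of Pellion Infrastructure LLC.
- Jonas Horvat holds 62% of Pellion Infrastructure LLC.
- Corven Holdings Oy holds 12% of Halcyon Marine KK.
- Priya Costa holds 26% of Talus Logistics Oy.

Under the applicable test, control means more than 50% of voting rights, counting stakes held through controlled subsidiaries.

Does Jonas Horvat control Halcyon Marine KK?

Jonas holds 62% of Pellion, so Jonas controls Pellion.
Jonas holds 61% of Basalt, so Jonas controls Basalt.
Basalt and Jonas together hold 20% + 54% = 74% of Talus, so Jonas controls Talus.
Basalt holds 60% of Corven, so Jonas controls Corven.
In Halcyon, Jonas's side holds only 12%, not > 50%.
So Jonas does not control Halcyon.

No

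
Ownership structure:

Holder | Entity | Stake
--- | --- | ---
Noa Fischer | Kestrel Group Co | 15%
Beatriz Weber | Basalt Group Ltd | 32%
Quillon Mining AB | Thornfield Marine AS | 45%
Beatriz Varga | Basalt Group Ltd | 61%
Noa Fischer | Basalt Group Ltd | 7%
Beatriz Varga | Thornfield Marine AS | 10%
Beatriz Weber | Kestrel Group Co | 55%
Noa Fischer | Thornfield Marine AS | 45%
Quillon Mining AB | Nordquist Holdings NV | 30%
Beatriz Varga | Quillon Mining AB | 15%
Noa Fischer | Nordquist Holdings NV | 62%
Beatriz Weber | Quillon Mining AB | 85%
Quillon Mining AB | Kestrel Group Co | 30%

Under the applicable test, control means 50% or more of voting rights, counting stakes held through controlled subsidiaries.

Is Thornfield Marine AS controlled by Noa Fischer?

Noa holds 62% of Nordquist, so Noa controls Nordquist.
In Thornfield, Noa's side holds only 45%, not ≥ 50%.
So Noa does not control Thornfield.

No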